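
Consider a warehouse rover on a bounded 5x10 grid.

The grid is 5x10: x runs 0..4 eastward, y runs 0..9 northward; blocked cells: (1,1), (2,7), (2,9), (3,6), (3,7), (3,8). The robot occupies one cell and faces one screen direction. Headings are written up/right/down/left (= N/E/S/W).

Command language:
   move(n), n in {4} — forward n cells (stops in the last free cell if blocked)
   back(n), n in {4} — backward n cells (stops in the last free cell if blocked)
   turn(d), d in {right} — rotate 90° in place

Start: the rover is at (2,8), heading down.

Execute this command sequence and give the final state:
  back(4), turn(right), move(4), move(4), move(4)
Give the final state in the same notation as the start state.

at (0,8), heading left

t0: at (2,8), heading down
[1] after back(4): at (2,8), heading down
[2] after turn(right): at (2,8), heading left
[3] after move(4): at (0,8), heading left
[4] after move(4): at (0,8), heading left
[5] after move(4): at (0,8), heading left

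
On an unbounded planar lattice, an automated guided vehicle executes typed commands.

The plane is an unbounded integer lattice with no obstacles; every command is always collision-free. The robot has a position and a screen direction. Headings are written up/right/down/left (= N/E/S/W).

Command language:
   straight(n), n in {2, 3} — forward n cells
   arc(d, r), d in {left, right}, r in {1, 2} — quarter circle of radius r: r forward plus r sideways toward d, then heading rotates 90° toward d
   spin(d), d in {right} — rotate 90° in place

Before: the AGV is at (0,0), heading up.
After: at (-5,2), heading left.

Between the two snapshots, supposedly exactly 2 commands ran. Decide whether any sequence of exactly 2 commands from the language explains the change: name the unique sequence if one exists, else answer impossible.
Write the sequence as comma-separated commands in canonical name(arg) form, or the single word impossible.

arc(left, 2), straight(3)

key: running straight(3) before arc(left, 2) would end elsewhere — order is forced
initial: at (0,0), heading up
1. arc(left, 2) → at (-2,2), heading left
2. straight(3) → at (-5,2), heading left
no other 2-command option fits: unique.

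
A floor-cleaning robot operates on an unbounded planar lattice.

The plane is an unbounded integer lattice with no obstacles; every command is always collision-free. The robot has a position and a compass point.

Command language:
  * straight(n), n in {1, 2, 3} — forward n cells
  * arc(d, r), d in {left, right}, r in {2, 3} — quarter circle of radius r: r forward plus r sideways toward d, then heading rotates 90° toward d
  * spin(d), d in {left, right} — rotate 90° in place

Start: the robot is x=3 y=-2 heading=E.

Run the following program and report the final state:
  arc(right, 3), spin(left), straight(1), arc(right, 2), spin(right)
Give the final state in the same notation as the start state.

begin: x=3 y=-2 heading=E
t=1 arc(right, 3) ⇒ x=6 y=-5 heading=S
t=2 spin(left) ⇒ x=6 y=-5 heading=E
t=3 straight(1) ⇒ x=7 y=-5 heading=E
t=4 arc(right, 2) ⇒ x=9 y=-7 heading=S
t=5 spin(right) ⇒ x=9 y=-7 heading=W

x=9 y=-7 heading=W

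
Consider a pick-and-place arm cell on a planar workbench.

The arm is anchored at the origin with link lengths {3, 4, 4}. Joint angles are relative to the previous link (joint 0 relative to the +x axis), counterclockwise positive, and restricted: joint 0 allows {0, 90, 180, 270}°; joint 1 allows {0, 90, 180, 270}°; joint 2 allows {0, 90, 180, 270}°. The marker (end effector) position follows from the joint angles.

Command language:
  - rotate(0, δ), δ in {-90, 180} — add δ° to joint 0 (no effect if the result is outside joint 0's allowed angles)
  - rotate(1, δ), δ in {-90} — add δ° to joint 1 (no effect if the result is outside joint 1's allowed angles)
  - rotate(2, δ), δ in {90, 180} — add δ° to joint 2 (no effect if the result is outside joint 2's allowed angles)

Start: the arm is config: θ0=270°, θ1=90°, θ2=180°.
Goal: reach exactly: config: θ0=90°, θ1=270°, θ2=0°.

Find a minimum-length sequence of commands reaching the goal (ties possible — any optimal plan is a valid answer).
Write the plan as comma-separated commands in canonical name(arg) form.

rotate(1, -90), rotate(1, -90), rotate(0, 180), rotate(2, 180)

start: config: θ0=270°, θ1=90°, θ2=180°
t=1 rotate(1, -90) ⇒ config: θ0=270°, θ1=0°, θ2=180°
t=2 rotate(1, -90) ⇒ config: θ0=270°, θ1=270°, θ2=180°
t=3 rotate(0, 180) ⇒ config: θ0=90°, θ1=270°, θ2=180°
t=4 rotate(2, 180) ⇒ config: θ0=90°, θ1=270°, θ2=0°
no 3-step plan works, so 4 is optimal.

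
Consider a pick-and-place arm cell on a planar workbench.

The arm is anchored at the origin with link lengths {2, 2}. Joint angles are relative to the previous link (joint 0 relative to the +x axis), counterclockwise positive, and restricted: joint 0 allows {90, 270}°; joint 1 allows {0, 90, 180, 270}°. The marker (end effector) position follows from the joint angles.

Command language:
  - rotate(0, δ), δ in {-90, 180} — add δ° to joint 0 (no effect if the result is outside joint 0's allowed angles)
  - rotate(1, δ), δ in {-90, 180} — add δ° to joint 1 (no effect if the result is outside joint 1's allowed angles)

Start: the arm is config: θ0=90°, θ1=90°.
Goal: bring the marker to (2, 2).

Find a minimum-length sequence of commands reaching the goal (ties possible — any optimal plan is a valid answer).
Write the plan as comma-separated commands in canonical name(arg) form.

from: config: θ0=90°, θ1=90°
t=1 rotate(1, 180) ⇒ config: θ0=90°, θ1=270°
shorter routes all fall short; 1 is best.

rotate(1, 180)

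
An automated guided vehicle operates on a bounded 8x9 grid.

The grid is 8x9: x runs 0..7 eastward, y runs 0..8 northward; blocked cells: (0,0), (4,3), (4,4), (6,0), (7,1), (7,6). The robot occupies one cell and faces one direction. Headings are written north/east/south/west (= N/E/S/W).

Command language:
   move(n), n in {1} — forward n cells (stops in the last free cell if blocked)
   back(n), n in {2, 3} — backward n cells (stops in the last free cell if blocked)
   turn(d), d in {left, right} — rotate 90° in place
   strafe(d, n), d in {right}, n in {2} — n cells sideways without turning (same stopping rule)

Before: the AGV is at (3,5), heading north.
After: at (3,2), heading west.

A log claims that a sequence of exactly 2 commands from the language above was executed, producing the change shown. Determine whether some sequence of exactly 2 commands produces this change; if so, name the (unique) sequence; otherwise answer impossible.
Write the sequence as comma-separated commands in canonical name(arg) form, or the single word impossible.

back(3), turn(left)

key: position moved to (3,2) AND the heading swung to W — translation plus rotation needed
from: at (3,5), heading north
1. back(3) → at (3,2), heading north
2. turn(left) → at (3,2), heading west
no rival 2-sequence matches.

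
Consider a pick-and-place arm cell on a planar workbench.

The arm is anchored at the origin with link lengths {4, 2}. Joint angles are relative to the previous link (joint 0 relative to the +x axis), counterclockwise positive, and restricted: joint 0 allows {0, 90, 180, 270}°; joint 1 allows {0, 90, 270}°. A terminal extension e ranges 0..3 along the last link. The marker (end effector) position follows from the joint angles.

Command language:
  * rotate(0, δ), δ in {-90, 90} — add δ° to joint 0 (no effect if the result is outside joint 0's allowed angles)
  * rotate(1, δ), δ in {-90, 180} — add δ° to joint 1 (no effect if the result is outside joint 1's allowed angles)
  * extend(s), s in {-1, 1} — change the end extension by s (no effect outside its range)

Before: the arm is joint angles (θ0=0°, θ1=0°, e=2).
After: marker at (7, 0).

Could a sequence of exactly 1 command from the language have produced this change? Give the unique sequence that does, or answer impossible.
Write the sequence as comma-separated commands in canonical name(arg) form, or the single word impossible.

extend(-1)

initial: joint angles (θ0=0°, θ1=0°, e=2)
[1] after extend(-1): joint angles (θ0=0°, θ1=0°, e=1)
no rival 1-sequence matches.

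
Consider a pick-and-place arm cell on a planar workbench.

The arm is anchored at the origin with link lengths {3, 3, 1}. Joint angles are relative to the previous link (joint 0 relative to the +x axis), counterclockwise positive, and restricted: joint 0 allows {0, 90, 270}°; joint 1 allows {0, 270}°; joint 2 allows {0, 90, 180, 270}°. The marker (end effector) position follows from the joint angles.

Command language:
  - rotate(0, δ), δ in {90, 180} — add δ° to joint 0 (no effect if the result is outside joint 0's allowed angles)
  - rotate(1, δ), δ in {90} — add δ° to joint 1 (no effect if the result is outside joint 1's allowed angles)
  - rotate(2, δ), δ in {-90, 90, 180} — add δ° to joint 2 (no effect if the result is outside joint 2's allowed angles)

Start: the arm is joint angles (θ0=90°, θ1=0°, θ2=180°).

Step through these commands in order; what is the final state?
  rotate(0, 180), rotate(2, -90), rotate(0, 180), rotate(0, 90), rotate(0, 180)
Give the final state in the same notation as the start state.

t0: joint angles (θ0=90°, θ1=0°, θ2=180°)
[1] after rotate(0, 180): joint angles (θ0=270°, θ1=0°, θ2=180°)
[2] after rotate(2, -90): joint angles (θ0=270°, θ1=0°, θ2=90°)
[3] after rotate(0, 180): joint angles (θ0=90°, θ1=0°, θ2=90°)
[4] after rotate(0, 90): joint angles (θ0=90°, θ1=0°, θ2=90°)
[5] after rotate(0, 180): joint angles (θ0=270°, θ1=0°, θ2=90°)

joint angles (θ0=270°, θ1=0°, θ2=90°)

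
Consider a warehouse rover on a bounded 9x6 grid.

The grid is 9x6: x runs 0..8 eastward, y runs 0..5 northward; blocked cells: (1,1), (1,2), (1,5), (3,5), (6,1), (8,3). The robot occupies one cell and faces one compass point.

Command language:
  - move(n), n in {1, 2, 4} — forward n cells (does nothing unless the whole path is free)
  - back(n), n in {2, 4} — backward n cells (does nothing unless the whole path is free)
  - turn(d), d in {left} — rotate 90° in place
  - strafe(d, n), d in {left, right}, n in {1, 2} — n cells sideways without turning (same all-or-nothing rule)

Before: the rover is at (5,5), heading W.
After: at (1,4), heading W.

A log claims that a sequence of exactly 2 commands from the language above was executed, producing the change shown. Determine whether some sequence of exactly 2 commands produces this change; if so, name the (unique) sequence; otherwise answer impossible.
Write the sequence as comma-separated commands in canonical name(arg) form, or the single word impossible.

key: heading stays W — no command in the sequence turns
start: at (5,5), heading W
step 1 (strafe(left, 1)): at (5,4), heading W
step 2 (move(4)): at (1,4), heading W
all 100 alternatives checked — unique.

strafe(left, 1), move(4)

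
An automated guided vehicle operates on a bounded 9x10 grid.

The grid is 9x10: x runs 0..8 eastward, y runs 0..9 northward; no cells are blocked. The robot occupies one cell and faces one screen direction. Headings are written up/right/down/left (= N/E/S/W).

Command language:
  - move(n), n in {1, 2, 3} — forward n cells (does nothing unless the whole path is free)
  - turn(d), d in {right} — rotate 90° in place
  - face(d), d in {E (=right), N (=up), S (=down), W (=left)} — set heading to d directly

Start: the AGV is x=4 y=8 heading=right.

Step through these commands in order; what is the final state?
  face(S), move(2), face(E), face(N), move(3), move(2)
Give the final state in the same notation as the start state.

initial: x=4 y=8 heading=right
1. face(S) → x=4 y=8 heading=down
2. move(2) → x=4 y=6 heading=down
3. face(E) → x=4 y=6 heading=right
4. face(N) → x=4 y=6 heading=up
5. move(3) → x=4 y=9 heading=up
6. move(2) → x=4 y=9 heading=up

x=4 y=9 heading=up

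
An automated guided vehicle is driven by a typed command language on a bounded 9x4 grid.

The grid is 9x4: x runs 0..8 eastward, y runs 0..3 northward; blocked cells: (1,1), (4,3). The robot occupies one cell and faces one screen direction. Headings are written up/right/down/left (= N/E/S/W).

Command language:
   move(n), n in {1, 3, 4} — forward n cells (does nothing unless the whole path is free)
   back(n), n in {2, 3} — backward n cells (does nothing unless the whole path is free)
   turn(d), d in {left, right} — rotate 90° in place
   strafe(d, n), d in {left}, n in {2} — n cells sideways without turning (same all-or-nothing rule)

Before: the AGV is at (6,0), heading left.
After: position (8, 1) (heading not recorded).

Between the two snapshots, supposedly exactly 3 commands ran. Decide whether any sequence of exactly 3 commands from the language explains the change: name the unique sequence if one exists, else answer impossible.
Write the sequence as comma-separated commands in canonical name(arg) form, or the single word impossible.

key: order matters: swapping back(2) and move(1) lands elsewhere
start: at (6,0), heading left
1. back(2) → at (8,0), heading left
2. turn(right) → at (8,0), heading up
3. move(1) → at (8,1), heading up
uniquely the one of 512 3-step routes that fits.

back(2), turn(right), move(1)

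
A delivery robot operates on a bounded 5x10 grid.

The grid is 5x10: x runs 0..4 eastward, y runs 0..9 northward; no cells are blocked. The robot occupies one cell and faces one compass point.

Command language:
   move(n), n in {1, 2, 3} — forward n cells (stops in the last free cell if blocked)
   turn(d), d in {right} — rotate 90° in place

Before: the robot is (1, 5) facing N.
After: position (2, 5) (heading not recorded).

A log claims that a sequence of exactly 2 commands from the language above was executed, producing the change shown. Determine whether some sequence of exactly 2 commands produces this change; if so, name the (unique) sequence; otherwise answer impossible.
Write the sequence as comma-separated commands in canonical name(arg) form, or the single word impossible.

key: running move(1) before turn(right) would end elsewhere — order is forced
start: (1, 5) facing N
1. turn(right) → (1, 5) facing E
2. move(1) → (2, 5) facing E
no rival 2-sequence matches.

turn(right), move(1)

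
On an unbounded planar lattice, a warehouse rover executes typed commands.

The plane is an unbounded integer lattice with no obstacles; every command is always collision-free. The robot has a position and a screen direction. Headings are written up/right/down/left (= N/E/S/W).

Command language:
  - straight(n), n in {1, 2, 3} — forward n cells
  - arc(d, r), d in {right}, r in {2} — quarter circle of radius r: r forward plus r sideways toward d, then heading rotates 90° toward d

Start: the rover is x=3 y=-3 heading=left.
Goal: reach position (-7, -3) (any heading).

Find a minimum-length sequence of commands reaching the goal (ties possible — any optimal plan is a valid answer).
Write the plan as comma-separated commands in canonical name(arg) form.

straight(2), straight(2), straight(3), straight(3)

begin: x=3 y=-3 heading=left
t=1 straight(2) ⇒ x=1 y=-3 heading=left
t=2 straight(2) ⇒ x=-1 y=-3 heading=left
t=3 straight(3) ⇒ x=-4 y=-3 heading=left
t=4 straight(3) ⇒ x=-7 y=-3 heading=left
minimal: 4 command(s), checked below 4.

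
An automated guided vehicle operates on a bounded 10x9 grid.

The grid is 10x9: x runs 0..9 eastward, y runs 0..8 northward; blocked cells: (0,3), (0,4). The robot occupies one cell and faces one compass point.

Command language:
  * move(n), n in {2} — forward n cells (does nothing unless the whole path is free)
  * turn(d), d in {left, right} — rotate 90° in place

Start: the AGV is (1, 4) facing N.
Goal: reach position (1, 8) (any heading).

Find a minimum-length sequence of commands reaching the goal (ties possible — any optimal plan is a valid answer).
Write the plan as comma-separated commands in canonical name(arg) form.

t0: (1, 4) facing N
t=1 move(2) ⇒ (1, 6) facing N
t=2 move(2) ⇒ (1, 8) facing N
nothing shorter than 2 reaches the goal.

move(2), move(2)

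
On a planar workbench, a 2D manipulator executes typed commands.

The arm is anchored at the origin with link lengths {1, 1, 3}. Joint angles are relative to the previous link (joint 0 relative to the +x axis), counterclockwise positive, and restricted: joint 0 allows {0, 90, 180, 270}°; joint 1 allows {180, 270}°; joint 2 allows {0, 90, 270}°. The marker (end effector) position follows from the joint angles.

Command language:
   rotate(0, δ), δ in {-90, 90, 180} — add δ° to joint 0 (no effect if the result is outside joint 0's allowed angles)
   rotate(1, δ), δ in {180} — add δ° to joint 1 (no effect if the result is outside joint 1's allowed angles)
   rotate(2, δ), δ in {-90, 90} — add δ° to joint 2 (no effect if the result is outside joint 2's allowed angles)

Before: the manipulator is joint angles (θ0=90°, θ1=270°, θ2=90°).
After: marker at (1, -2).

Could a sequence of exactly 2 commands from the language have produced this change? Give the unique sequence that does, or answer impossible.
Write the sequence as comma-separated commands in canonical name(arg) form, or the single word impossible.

rotate(2, -90), rotate(2, -90)

initial: joint angles (θ0=90°, θ1=270°, θ2=90°)
[1] after rotate(2, -90): joint angles (θ0=90°, θ1=270°, θ2=0°)
[2] after rotate(2, -90): joint angles (θ0=90°, θ1=270°, θ2=270°)
no rival 2-sequence matches.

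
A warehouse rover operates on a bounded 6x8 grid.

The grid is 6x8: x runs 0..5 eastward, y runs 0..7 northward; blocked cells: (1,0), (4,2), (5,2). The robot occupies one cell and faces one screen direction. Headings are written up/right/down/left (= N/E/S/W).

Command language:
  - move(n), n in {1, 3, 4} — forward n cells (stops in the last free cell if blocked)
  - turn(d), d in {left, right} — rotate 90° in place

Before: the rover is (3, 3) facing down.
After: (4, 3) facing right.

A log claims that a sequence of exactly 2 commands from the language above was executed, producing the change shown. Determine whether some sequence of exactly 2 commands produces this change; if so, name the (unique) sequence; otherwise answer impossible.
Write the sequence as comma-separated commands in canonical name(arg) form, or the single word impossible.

turn(left), move(1)

key: position moved to (4,3) AND the heading swung to E — translation plus rotation needed
t0: (3, 3) facing down
[1] after turn(left): (3, 3) facing right
[2] after move(1): (4, 3) facing right
no other 2-command option fits: unique.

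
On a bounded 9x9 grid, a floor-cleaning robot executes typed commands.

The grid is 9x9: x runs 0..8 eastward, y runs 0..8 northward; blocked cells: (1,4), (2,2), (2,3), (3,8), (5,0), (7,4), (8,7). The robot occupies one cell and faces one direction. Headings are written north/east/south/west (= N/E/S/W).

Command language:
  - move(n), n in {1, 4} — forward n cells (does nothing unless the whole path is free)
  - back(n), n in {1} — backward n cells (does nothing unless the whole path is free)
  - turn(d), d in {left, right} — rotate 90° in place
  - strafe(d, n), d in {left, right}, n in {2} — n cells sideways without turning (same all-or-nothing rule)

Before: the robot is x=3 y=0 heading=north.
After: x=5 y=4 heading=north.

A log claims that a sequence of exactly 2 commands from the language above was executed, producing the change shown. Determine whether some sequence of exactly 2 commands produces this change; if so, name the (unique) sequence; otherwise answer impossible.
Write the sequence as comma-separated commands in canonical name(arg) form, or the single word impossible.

key: heading stays N — no command in the sequence turns
from: x=3 y=0 heading=north
[1] after move(4): x=3 y=4 heading=north
[2] after strafe(right, 2): x=5 y=4 heading=north
all 49 alternatives checked — unique.

move(4), strafe(right, 2)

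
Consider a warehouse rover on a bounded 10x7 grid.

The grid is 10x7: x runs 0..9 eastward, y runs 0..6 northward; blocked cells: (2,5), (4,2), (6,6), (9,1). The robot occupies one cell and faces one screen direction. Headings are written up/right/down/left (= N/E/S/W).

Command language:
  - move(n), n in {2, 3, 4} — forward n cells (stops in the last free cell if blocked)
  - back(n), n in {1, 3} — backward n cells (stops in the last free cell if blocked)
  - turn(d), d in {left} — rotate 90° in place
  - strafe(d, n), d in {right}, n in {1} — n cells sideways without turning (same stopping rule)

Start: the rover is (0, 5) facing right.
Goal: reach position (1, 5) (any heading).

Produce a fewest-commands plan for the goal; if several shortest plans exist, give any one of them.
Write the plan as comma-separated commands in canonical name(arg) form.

start: (0, 5) facing right
1. move(2) → (1, 5) facing right
nothing shorter than 1 reaches the goal.

move(2)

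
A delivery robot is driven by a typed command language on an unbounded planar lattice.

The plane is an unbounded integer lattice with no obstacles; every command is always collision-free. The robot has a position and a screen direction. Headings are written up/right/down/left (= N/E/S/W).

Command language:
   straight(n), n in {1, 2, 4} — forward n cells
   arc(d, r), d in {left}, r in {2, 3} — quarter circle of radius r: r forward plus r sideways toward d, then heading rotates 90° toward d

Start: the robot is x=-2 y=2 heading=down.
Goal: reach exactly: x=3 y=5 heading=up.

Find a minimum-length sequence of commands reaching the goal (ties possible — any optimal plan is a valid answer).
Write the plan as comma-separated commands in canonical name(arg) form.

begin: x=-2 y=2 heading=down
t=1 arc(left, 3) ⇒ x=1 y=-1 heading=right
t=2 arc(left, 2) ⇒ x=3 y=1 heading=up
t=3 straight(4) ⇒ x=3 y=5 heading=up
minimal: 3 command(s), checked below 3.

arc(left, 3), arc(left, 2), straight(4)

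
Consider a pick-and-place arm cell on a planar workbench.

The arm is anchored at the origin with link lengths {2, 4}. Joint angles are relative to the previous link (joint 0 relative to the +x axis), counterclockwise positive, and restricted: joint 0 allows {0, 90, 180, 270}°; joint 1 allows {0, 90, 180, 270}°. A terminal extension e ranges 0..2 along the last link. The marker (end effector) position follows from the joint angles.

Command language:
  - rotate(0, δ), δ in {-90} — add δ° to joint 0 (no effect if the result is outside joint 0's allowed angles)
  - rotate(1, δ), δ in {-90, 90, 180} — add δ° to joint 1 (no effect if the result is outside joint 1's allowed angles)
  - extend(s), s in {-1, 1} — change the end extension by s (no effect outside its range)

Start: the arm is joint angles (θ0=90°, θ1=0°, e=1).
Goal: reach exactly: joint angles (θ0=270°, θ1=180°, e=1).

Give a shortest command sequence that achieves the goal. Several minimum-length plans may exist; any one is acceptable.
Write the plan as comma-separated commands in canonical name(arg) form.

start: joint angles (θ0=90°, θ1=0°, e=1)
[1] after rotate(0, -90): joint angles (θ0=0°, θ1=0°, e=1)
[2] after rotate(0, -90): joint angles (θ0=270°, θ1=0°, e=1)
[3] after rotate(1, 180): joint angles (θ0=270°, θ1=180°, e=1)
no 2-step plan works, so 3 is optimal.

rotate(0, -90), rotate(0, -90), rotate(1, 180)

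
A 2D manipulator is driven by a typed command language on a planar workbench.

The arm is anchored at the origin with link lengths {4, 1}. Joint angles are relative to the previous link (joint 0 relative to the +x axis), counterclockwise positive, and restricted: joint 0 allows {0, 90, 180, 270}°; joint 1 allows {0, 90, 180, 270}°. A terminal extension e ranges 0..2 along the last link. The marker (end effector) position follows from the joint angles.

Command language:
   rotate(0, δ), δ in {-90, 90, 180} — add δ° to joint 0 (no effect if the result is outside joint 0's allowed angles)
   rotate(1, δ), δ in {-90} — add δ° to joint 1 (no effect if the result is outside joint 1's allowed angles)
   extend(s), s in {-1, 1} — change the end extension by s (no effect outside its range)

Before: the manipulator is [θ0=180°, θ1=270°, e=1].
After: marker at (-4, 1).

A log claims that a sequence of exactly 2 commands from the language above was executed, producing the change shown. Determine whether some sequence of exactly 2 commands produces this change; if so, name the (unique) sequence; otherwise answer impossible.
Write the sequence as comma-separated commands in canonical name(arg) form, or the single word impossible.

extend(-1), extend(-1)

initial: [θ0=180°, θ1=270°, e=1]
t=1 extend(-1) ⇒ [θ0=180°, θ1=270°, e=0]
t=2 extend(-1) ⇒ [θ0=180°, θ1=270°, e=0]
no other 2-command option fits: unique.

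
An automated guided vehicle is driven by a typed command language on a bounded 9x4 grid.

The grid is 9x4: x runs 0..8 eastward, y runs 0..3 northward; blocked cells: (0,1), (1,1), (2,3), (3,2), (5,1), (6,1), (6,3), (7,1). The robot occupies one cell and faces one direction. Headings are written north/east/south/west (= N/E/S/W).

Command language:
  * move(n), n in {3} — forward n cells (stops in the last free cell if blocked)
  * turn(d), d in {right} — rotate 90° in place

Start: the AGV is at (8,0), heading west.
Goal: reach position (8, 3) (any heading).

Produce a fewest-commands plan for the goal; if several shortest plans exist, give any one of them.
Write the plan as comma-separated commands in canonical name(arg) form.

turn(right), move(3)

begin: at (8,0), heading west
t=1 turn(right) ⇒ at (8,0), heading north
t=2 move(3) ⇒ at (8,3), heading north
no 1-step plan works, so 2 is optimal.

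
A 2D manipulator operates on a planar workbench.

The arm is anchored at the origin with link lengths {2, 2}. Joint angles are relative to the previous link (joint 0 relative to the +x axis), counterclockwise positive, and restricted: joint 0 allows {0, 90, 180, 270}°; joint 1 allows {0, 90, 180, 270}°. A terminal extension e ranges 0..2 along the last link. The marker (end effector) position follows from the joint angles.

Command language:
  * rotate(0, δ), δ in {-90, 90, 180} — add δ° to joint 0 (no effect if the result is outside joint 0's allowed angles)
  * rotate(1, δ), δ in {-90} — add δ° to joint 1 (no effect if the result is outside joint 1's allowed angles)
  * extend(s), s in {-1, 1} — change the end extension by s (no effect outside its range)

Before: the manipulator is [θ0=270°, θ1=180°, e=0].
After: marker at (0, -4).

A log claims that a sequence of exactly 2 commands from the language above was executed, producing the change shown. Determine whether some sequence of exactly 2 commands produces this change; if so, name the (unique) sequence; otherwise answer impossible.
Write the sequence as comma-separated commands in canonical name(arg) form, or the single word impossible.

rotate(1, -90), rotate(1, -90)

begin: [θ0=270°, θ1=180°, e=0]
t=1 rotate(1, -90) ⇒ [θ0=270°, θ1=90°, e=0]
t=2 rotate(1, -90) ⇒ [θ0=270°, θ1=0°, e=0]
no rival 2-sequence matches.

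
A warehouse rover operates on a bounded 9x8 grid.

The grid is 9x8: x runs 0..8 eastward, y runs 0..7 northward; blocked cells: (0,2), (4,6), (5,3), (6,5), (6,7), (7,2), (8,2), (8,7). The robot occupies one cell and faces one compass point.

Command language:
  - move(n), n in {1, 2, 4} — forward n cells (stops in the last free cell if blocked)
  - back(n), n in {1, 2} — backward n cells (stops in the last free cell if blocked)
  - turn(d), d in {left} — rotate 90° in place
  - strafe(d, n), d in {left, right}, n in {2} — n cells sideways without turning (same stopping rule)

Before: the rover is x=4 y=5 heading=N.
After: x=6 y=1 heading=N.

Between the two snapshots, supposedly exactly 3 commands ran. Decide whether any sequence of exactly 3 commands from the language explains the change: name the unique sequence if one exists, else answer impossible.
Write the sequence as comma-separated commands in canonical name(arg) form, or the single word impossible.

key: still facing N at the end — nothing in the sequence rotates
start: x=4 y=5 heading=N
[1] after back(2): x=4 y=3 heading=N
[2] after back(2): x=4 y=1 heading=N
[3] after strafe(right, 2): x=6 y=1 heading=N
no rival 3-sequence matches.

back(2), back(2), strafe(right, 2)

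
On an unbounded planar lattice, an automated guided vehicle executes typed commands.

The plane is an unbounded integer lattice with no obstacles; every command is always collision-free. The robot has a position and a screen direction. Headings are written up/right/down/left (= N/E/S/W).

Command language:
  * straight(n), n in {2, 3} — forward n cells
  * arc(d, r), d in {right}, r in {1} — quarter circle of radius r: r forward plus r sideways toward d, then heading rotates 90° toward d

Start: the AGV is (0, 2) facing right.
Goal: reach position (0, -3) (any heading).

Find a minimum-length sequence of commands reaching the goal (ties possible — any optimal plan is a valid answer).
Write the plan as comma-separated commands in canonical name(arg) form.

from: (0, 2) facing right
[1] after arc(right, 1): (1, 1) facing down
[2] after straight(3): (1, -2) facing down
[3] after arc(right, 1): (0, -3) facing left
no 2-step plan works, so 3 is optimal.

arc(right, 1), straight(3), arc(right, 1)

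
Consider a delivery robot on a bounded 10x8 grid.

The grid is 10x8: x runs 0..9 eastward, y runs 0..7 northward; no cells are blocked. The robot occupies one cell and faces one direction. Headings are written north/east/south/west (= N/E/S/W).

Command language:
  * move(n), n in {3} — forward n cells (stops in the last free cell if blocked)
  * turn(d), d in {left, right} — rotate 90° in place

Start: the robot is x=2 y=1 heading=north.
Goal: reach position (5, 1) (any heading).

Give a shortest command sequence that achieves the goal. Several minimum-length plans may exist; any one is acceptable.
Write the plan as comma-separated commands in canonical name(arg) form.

start: x=2 y=1 heading=north
1. turn(right) → x=2 y=1 heading=east
2. move(3) → x=5 y=1 heading=east
nothing shorter than 2 reaches the goal.

turn(right), move(3)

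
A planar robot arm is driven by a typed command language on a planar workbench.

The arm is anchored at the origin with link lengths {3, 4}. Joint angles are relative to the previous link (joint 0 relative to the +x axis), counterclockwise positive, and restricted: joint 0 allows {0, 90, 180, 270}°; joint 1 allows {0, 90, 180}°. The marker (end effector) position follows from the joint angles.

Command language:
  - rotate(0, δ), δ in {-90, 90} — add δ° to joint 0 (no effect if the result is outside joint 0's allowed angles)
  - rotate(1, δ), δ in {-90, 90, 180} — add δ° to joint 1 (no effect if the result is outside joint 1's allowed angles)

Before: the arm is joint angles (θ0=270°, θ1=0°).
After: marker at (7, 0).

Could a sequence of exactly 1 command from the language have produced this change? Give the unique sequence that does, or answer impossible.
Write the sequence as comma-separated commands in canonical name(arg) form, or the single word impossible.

from: joint angles (θ0=270°, θ1=0°)
t=1 rotate(0, 90) ⇒ joint angles (θ0=0°, θ1=0°)
no rival 1-sequence matches.

rotate(0, 90)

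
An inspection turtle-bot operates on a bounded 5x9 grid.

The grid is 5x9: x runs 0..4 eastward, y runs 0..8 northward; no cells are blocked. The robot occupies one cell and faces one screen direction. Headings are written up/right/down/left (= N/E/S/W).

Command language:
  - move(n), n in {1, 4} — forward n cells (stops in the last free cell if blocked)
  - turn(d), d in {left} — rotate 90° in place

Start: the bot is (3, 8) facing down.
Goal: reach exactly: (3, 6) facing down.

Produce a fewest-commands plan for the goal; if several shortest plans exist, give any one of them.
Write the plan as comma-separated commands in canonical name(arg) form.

t0: (3, 8) facing down
1. move(1) → (3, 7) facing down
2. move(1) → (3, 6) facing down
no 1-step plan works, so 2 is optimal.

move(1), move(1)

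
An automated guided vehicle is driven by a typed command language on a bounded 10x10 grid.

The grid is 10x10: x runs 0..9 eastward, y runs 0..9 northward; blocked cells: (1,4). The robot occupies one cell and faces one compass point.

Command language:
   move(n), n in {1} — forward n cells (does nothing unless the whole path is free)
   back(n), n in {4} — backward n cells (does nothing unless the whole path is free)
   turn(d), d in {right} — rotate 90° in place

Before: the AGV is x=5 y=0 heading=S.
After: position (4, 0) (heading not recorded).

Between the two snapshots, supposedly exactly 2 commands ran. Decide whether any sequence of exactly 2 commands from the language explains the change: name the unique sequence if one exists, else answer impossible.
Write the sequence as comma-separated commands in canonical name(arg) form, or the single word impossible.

key: order matters: swapping turn(right) and move(1) lands elsewhere
start: x=5 y=0 heading=S
t=1 turn(right) ⇒ x=5 y=0 heading=W
t=2 move(1) ⇒ x=4 y=0 heading=W
no other 2-command option fits: unique.

turn(right), move(1)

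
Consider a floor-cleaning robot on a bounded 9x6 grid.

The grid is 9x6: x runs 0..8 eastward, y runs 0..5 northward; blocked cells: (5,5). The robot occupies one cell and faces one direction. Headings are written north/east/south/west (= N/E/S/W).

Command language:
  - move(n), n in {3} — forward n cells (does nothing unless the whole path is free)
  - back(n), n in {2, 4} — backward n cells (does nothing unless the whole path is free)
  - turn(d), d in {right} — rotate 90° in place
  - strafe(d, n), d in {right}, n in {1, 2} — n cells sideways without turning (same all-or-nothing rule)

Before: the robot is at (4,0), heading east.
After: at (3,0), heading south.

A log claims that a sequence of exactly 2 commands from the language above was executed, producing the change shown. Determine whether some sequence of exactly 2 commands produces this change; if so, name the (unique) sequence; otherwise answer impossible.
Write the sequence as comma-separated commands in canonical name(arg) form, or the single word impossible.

key: running strafe(right, 1) before turn(right) would end elsewhere — order is forced
from: at (4,0), heading east
step 1 (turn(right)): at (4,0), heading south
step 2 (strafe(right, 1)): at (3,0), heading south
no other 2-command option fits: unique.

turn(right), strafe(right, 1)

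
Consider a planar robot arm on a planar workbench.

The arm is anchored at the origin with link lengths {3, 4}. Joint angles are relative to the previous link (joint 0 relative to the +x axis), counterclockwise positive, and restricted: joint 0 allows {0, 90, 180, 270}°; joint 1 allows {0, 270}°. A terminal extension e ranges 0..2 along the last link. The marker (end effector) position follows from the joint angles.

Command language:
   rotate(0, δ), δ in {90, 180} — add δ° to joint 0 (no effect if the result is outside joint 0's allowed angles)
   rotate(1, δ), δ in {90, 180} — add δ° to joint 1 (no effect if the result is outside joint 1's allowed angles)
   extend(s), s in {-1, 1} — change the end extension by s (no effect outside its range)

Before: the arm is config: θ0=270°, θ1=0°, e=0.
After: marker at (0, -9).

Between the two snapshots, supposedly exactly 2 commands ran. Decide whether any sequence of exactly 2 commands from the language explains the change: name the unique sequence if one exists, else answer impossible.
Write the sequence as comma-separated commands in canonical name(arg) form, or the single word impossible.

extend(1), extend(1)

start: config: θ0=270°, θ1=0°, e=0
1. extend(1) → config: θ0=270°, θ1=0°, e=1
2. extend(1) → config: θ0=270°, θ1=0°, e=2
no rival 2-sequence matches.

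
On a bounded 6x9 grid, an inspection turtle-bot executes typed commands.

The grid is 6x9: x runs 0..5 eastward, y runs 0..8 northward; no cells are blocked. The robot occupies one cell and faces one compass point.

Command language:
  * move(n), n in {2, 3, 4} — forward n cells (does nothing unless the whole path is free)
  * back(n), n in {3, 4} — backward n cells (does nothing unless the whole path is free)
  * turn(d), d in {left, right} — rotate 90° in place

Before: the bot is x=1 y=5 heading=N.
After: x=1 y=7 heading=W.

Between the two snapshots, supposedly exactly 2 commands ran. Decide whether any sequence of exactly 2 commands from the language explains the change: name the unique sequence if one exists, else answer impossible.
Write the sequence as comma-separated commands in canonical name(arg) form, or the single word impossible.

key: order matters: swapping move(2) and turn(left) lands elsewhere
initial: x=1 y=5 heading=N
t=1 move(2) ⇒ x=1 y=7 heading=N
t=2 turn(left) ⇒ x=1 y=7 heading=W
no other 2-command option fits: unique.

move(2), turn(left)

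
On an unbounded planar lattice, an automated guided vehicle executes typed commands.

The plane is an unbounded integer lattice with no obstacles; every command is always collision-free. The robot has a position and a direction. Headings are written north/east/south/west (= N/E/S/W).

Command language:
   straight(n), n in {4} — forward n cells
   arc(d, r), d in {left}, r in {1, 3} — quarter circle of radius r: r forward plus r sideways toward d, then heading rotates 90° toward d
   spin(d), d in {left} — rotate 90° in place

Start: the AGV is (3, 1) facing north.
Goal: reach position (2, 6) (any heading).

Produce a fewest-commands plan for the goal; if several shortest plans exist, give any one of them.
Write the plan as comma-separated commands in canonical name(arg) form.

t0: (3, 1) facing north
step 1 (straight(4)): (3, 5) facing north
step 2 (arc(left, 1)): (2, 6) facing west
no 1-step plan works, so 2 is optimal.

straight(4), arc(left, 1)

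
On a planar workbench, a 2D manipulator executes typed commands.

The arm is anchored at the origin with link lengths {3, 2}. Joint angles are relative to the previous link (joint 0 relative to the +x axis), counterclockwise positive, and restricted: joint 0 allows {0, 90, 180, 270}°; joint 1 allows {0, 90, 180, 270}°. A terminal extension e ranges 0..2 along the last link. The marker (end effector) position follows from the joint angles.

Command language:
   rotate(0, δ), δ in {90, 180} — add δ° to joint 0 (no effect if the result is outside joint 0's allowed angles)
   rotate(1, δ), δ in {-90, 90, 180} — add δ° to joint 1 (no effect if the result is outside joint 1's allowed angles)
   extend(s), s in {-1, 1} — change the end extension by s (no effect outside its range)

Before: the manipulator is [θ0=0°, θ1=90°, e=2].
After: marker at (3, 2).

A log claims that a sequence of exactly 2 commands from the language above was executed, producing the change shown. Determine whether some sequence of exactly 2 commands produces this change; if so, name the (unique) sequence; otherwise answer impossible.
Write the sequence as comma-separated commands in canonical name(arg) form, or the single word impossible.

start: [θ0=0°, θ1=90°, e=2]
step 1 (extend(-1)): [θ0=0°, θ1=90°, e=1]
step 2 (extend(-1)): [θ0=0°, θ1=90°, e=0]
uniquely the one of 49 2-step routes that fits.

extend(-1), extend(-1)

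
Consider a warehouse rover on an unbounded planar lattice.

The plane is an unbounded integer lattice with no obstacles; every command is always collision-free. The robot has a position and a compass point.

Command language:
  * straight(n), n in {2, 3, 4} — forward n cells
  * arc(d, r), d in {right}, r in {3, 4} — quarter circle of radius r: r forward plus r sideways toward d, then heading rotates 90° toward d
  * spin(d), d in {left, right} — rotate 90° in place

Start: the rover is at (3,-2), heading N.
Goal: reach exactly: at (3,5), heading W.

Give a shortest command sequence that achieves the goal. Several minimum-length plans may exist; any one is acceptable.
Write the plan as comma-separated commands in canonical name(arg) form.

from: at (3,-2), heading N
step 1 (straight(4)): at (3,2), heading N
step 2 (straight(3)): at (3,5), heading N
step 3 (spin(left)): at (3,5), heading W
minimal: 3 command(s), checked below 3.

straight(4), straight(3), spin(left)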